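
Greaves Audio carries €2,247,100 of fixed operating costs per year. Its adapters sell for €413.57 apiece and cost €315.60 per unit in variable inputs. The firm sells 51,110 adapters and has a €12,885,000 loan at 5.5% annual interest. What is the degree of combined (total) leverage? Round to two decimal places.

2.44

Contribution at this volume is 51,110 × €97.97 = €5,007,246.70.
Subtracting fixed costs: EBIT = €5,007,246.70 − €2,247,100 = €2,760,146.70. Interest = €708,675.00.
DOL = €5,007,246.70 ÷ €2,760,146.70 = 1.8141; DFL = €2,760,146.70 ÷ €2,051,471.70 = 1.3454.
Combined leverage = 1.8141 × 1.3454 = 2.4407.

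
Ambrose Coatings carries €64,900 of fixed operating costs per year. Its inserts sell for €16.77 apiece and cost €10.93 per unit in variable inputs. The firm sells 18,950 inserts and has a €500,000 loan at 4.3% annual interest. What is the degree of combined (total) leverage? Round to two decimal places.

4.56

Total contribution margin = 18,950 × €5.84 = €110,668.00.
EBIT = €110,668.00 − €64,900 = €45,768.00. Interest = €21,500.00.
DOL = €110,668.00 ÷ €45,768.00 = 2.4180; DFL = €45,768.00 ÷ €24,268.00 = 1.8859.
DCL = DOL × DFL = 2.4180 × 1.8859 = 4.5601.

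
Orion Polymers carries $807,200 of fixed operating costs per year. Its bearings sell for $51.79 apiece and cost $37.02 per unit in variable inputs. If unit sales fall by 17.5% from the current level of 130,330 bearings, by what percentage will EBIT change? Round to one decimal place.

Contribution at this volume is 130,330 × $14.77 = $1,924,974.10.
EBIT = $1,924,974.10 − $807,200 = $1,117,774.10.
Degree of operating leverage = $1,924,974.10 / $1,117,774.10 = 1.7221.
%ΔEBIT = DOL × %ΔSales = 1.7221 × -17.5% = -30.1%.

-30.1%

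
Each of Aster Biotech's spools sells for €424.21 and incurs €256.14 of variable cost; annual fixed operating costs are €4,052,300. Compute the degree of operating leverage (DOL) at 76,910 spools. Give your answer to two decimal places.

1.46

At 76,910 units, contribution = 76,910 × €168.07 = €12,926,263.70.
Operating income = contribution − fixed costs = €12,926,263.70 − €4,052,300 = €8,873,963.70.
Degree of operating leverage = €12,926,263.70 / €8,873,963.70 = 1.4567.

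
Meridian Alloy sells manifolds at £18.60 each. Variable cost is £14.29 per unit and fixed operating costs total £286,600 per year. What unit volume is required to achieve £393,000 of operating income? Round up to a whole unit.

157,680 manifolds

Unit CM = price − variable cost = £18.60 − £14.29 = £4.31.
Units = (FC + target) / CM = (£286,600 + £393,000) / £4.31 = 157,679.81, so 157,680 manifolds.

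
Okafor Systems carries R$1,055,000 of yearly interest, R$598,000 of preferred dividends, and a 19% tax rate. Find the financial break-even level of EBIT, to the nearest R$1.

Preferred dividends are paid after tax, so their pre-tax equivalent is R$598,000 ÷ (1 − 0.19) = R$738,271.60.
Financial break-even EBIT = interest + D_p ÷ (1 − t) = R$1,055,000 + R$738,271.60 = R$1,793,271.60.

R$1,793,272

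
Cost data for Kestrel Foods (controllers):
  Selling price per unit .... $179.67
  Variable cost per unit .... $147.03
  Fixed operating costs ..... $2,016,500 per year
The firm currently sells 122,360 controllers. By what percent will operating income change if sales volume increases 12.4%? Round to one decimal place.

+25.0%

Total contribution margin = 122,360 × $32.64 = $3,993,830.40.
EBIT = $3,993,830.40 − $2,016,500 = $1,977,330.40.
DOL = contribution ÷ EBIT = $3,993,830.40 ÷ $1,977,330.40 = 2.0198.
Operating income changes by 2.0198 × +12.4% = +25.0%.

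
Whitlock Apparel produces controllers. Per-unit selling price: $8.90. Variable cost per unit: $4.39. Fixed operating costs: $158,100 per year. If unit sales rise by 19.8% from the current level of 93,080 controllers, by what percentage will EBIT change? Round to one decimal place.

Total contribution margin = 93,080 × $4.51 = $419,790.80.
Operating income = contribution − fixed costs = $419,790.80 − $158,100 = $261,690.80.
DOL = contribution ÷ EBIT = $419,790.80 ÷ $261,690.80 = 1.6041.
So EBIT moves 1.6041 × (+19.8%) = +31.8%.

+31.8%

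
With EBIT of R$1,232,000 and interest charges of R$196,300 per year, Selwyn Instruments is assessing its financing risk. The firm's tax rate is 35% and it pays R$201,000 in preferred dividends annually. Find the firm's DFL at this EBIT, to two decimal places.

1.70

Interest = R$196,300.00.
Pre-tax preferred-dividend burden = R$201,000 ÷ (1 − 0.35) = R$309,230.77.
DFL = EBIT ÷ [EBIT − I − D_p/(1−t)] = R$1,232,000 ÷ [R$1,232,000 − R$196,300.00 − R$309,230.77] = R$1,232,000 ÷ R$726,469.23 = 1.6959.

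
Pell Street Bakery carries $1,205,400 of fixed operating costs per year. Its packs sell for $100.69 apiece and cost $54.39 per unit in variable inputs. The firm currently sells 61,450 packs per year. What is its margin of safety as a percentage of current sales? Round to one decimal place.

Unit CM = price − variable cost = $100.69 − $54.39 = $46.30. Break-even units = $1,205,400 ÷ $46.30 = 26,034.56; break-even revenue = 26,034.56 × $100.69 = $2,621,419.57.
Actual sales revenue = 61,450 × $100.69 = $6,187,400.50.
Margin of safety = ($6,187,400.50 − $2,621,419.57) ÷ $6,187,400.50 = 57.6%.

57.6%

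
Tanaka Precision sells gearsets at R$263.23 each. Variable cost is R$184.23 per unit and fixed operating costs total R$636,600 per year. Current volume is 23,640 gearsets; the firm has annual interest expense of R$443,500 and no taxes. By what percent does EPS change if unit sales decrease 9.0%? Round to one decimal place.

Contribution at this volume is 23,640 × R$79.00 = R$1,867,560.00.
EBIT = R$1,867,560.00 − R$636,600 = R$1,230,960.00.
Interest = R$443,500.00, so EBIT − I = R$787,460.00.
DCL = total CM / (EBIT − I) = R$1,867,560.00 / R$787,460.00 = 2.3716.
EPS therefore changes by 2.3716 × (-9.0%) = -21.3%.

-21.3%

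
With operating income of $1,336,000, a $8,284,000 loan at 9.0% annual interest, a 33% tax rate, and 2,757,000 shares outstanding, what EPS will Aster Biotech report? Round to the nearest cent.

Pre-tax income = $1,336,000 − $745,560.00 = $590,440.00.
Net income = $590,440.00 × (1 − 0.33) = $395,594.80.
Per share: $395,594.80 / 2,757,000 shares = $0.14.

$0.14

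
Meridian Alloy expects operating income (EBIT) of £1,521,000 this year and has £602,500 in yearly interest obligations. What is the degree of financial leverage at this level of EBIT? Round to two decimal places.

Annual interest charges come to £602,500.00.
Degree of financial leverage = EBIT / (EBIT − interest) = £1,521,000 / £918,500.00 = 1.6560.

1.66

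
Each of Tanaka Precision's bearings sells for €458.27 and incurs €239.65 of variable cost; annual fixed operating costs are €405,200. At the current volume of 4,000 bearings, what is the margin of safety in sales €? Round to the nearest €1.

€983,702

Unit CM = price − variable cost = €458.27 − €239.65 = €218.62. Break-even units = €405,200 ÷ €218.62 = 1,853.44; break-even revenue = 1,853.44 × €458.27 = €849,377.93.
Actual sales revenue = 4,000 × €458.27 = €1,833,080.00.
Margin of safety = €1,833,080.00 − €849,377.93 = €983,702.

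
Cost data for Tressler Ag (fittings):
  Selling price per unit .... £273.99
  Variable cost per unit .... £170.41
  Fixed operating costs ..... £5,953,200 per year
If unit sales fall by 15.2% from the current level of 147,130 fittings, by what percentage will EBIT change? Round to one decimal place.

-24.9%

Contribution at this volume is 147,130 × £103.58 = £15,239,725.40.
Subtracting fixed costs: EBIT = £15,239,725.40 − £5,953,200 = £9,286,525.40.
DOL = contribution ÷ EBIT = £15,239,725.40 ÷ £9,286,525.40 = 1.6411.
Operating income changes by 1.6411 × -15.2% = -24.9%.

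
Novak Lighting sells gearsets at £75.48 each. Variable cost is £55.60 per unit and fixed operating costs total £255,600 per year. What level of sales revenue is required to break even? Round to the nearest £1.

Contribution margin per unit = £75.48 − £55.60 = £19.88, a CM ratio of £19.88 ÷ £75.48 = 0.2634.
Break-even revenue = fixed costs × price ÷ CM = £255,600 × £75.48 ÷ £19.88 = £970,457.

£970,457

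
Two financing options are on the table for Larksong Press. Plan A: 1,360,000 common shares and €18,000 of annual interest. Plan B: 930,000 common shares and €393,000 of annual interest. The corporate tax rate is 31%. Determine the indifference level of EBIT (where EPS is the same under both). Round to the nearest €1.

At indifference, (EBIT − 18,000)(1 − t)/1,360,000 = (EBIT − 393,000)(1 − t)/930,000.
The (1 − t) factor cancels: (EBIT − 18,000) × 930,000 = (EBIT − 393,000) × 1,360,000.
Solving, EBIT = (393,000·1,360,000 − 18,000·930,000) / (1,360,000 − 930,000) = 517,740,000,000 / 430,000 = 1,204,046.51.

€1,204,047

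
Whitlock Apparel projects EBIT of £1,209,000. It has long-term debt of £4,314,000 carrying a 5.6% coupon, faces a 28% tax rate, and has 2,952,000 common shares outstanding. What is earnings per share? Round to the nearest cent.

Pre-tax income = £1,209,000 − £241,584.00 = £967,416.00.
Net income = £967,416.00 × (1 − 0.28) = £696,539.52.
Per share: £696,539.52 / 2,952,000 shares = £0.24.

£0.24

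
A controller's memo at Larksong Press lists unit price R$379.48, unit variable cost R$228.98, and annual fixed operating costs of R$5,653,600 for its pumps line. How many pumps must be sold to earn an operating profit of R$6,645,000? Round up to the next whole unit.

Each unit contributes R$379.48 − R$228.98 = R$150.50.
Required volume = (fixed costs + target profit) ÷ CM = (R$5,653,600 + R$6,645,000) ÷ R$150.50 = 81,718.27, so 81,719 pumps.

81,719 pumps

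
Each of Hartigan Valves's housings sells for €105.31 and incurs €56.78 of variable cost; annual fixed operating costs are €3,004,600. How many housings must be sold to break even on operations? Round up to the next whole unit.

Contribution margin per unit = €105.31 − €56.78 = €48.53.
Break-even volume = fixed costs ÷ CM per unit = €3,004,600 ÷ €48.53 = 61,912.22, so 61,913 housings.

61,913 housings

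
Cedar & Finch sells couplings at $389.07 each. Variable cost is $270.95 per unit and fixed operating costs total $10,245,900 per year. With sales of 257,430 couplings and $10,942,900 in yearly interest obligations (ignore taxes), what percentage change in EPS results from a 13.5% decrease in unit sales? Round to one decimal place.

Total contribution margin = 257,430 × $118.12 = $30,407,631.60.
Subtracting fixed costs: EBIT = $30,407,631.60 − $10,245,900 = $20,161,731.60.
After interest of $10,942,900.00, pre-tax earnings = $9,218,831.60.
DCL = total CM / (EBIT − I) = $30,407,631.60 / $9,218,831.60 = 3.2984.
%ΔEPS = DCL × %ΔSales = 3.2984 × -13.5% = -44.5%.

-44.5%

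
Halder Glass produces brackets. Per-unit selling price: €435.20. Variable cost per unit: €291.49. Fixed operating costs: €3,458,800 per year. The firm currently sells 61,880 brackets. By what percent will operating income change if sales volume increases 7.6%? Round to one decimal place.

+12.4%

Contribution at this volume is 61,880 × €143.71 = €8,892,774.80.
Subtracting fixed costs: EBIT = €8,892,774.80 − €3,458,800 = €5,433,974.80.
DOL = contribution ÷ EBIT = €8,892,774.80 ÷ €5,433,974.80 = 1.6365.
Operating income changes by 1.6365 × +7.6% = +12.4%.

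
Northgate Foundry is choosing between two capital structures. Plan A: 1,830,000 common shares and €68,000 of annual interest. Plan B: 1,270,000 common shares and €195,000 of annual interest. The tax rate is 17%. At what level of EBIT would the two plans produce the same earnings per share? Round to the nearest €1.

Set EPS_A = EPS_B: (EBIT − €68,000)(1 − 0.17) ÷ 1,830,000 = (EBIT − €195,000)(1 − 0.17) ÷ 1,270,000.
The (1 − t) factor cancels: (EBIT − 68,000) × 1,270,000 = (EBIT − 195,000) × 1,830,000.
EBIT × (1,830,000 − 1,270,000) = 195,000 × 1,830,000 − 68,000 × 1,270,000 = 270,490,000,000, so EBIT = 270,490,000,000 ÷ 560,000 = 483,017.86.

€483,018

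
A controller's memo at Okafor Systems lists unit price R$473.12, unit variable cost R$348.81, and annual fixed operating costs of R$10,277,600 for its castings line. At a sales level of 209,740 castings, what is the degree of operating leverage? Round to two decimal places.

At 209,740 units, contribution = 209,740 × R$124.31 = R$26,072,779.40.
Subtracting fixed costs: EBIT = R$26,072,779.40 − R$10,277,600 = R$15,795,179.40.
Degree of operating leverage = R$26,072,779.40 / R$15,795,179.40 = 1.6507.

1.65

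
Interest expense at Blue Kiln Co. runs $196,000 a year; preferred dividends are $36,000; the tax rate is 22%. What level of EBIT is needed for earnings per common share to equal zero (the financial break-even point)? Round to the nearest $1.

$242,154

Grossing the preferred dividend up to pre-tax terms: $36,000 / (1 − 0.22) = $46,153.85.
Financial break-even EBIT = interest + D_p ÷ (1 − t) = $196,000 + $46,153.85 = $242,153.85.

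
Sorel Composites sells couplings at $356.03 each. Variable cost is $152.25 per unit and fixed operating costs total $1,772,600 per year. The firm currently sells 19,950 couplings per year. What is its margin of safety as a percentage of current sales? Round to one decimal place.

Each unit contributes $356.03 − $152.25 = $203.78. Break-even units = $1,772,600 ÷ $203.78 = 8,698.60; break-even revenue = 8,698.60 × $356.03 = $3,096,961.32.
Actual sales revenue = 19,950 × $356.03 = $7,102,798.50.
Margin of safety = ($7,102,798.50 − $3,096,961.32) ÷ $7,102,798.50 = 56.4%.

56.4%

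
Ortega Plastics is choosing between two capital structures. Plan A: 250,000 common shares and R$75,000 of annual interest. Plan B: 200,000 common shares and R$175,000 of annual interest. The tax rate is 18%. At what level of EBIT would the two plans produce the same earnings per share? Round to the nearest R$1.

At indifference, (EBIT − 75,000)(1 − t)/250,000 = (EBIT − 175,000)(1 − t)/200,000.
Cancelling (1 − t) and cross-multiplying: 200,000·(EBIT − 75,000) = 250,000·(EBIT − 175,000).
Solving, EBIT = (175,000·250,000 − 75,000·200,000) / (250,000 − 200,000) = 28,750,000,000 / 50,000 = 575,000.00.

R$575,000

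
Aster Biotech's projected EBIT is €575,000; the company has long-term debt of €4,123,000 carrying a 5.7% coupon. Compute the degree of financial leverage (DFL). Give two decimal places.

1.69

Interest = €235,011.00.
DFL = EBIT ÷ (EBIT − I) = €575,000 ÷ (€575,000 − €235,011.00) = €575,000 ÷ €339,989.00 = 1.6912.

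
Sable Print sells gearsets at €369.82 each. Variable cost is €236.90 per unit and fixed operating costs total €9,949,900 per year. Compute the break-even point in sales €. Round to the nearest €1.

Contribution margin per unit = €369.82 − €236.90 = €132.92, a CM ratio of €132.92 ÷ €369.82 = 0.3594.
Break-even revenue = fixed costs × price ÷ CM = €9,949,900 × €369.82 ÷ €132.92 = €27,683,359.

€27,683,359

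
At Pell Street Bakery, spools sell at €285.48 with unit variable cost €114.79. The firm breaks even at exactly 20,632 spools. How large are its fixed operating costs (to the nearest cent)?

Unit CM = price − variable cost = €285.48 − €114.79 = €170.69.
Fixed costs = break-even units × CM = 20,632 × €170.69 = €3,521,676.08.

€3,521,676.08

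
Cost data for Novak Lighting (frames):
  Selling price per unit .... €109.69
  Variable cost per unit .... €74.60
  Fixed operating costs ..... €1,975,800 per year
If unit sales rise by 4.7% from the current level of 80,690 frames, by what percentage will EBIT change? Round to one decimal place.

Contribution at this volume is 80,690 × €35.09 = €2,831,412.10.
Operating income = contribution − fixed costs = €2,831,412.10 − €1,975,800 = €855,612.10.
Degree of operating leverage = €2,831,412.10 / €855,612.10 = 3.3092.
So EBIT moves 3.3092 × (+4.7%) = +15.6%.

+15.6%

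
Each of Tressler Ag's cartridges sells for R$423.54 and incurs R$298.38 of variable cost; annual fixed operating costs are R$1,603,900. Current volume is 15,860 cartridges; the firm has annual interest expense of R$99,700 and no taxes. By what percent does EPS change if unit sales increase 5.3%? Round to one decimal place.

+37.4%

Contribution at this volume is 15,860 × R$125.16 = R$1,985,037.60.
Subtracting fixed costs: EBIT = R$1,985,037.60 − R$1,603,900 = R$381,137.60.
Interest = R$99,700.00, so EBIT − I = R$281,437.60.
DCL = total CM / (EBIT − I) = R$1,985,037.60 / R$281,437.60 = 7.0532.
%ΔEPS = DCL × %ΔSales = 7.0532 × +5.3% = +37.4%.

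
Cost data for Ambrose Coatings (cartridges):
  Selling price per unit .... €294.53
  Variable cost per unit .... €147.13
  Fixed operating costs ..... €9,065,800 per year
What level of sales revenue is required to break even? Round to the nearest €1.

Contribution margin per unit = €294.53 − €147.13 = €147.40, a CM ratio of €147.40 ÷ €294.53 = 0.5005.
Break-even sales = FC ÷ CM ratio = €9,065,800 × €294.53 / €147.40 = €18,114,994.

€18,114,994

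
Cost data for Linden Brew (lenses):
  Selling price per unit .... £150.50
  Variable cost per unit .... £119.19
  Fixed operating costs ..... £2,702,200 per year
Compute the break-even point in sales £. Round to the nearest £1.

CM per unit = £150.50 − £119.19 = £31.31; CM ratio = £31.31 / £150.50 = 0.2080.
Break-even revenue = fixed costs × price ÷ CM = £2,702,200 × £150.50 ÷ £31.31 = £12,988,857.

£12,988,857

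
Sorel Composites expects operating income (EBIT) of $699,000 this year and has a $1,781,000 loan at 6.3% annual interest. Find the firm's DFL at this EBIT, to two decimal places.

1.19

Interest = $112,203.00.
DFL = EBIT ÷ (EBIT − I) = $699,000 ÷ ($699,000 − $112,203.00) = $699,000 ÷ $586,797.00 = 1.1912.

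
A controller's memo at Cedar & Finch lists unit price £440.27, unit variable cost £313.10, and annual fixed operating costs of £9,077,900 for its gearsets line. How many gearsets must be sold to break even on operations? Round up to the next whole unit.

71,384 gearsets

Unit CM = price − variable cost = £440.27 − £313.10 = £127.17.
Break-even volume = fixed costs ÷ CM per unit = £9,077,900 ÷ £127.17 = 71,383.97, so 71,384 gearsets.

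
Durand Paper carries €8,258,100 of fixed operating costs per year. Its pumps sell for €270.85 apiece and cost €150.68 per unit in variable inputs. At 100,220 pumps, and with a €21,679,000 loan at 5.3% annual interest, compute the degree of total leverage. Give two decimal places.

4.57

Contribution at this volume is 100,220 × €120.17 = €12,043,437.40.
Subtracting fixed costs: EBIT = €12,043,437.40 − €8,258,100 = €3,785,337.40. Interest = €1,148,987.00, so EBIT − I = €2,636,350.40.
Degree of total leverage = total CM / (EBIT − interest) = €12,043,437.40 / €2,636,350.40 = 4.5682.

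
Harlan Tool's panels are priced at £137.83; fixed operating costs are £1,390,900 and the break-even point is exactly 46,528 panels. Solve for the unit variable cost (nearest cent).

£107.94

At break-even, FC = Q × (P − VC), so P − VC = £1,390,900 ÷ 46,528 = £29.8938.
Hence VC = price − CM = £137.83 − £29.8938 = £107.94.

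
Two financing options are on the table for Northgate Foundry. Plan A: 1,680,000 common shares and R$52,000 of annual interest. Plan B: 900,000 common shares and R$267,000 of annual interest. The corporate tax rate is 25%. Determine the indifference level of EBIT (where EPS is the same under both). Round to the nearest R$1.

R$515,077

Set EPS_A = EPS_B: (EBIT − R$52,000)(1 − 0.25) ÷ 1,680,000 = (EBIT − R$267,000)(1 − 0.25) ÷ 900,000.
Cancelling (1 − t) and cross-multiplying: 900,000·(EBIT − 52,000) = 1,680,000·(EBIT − 267,000).
Solving, EBIT = (267,000·1,680,000 − 52,000·900,000) / (1,680,000 − 900,000) = 401,760,000,000 / 780,000 = 515,076.92.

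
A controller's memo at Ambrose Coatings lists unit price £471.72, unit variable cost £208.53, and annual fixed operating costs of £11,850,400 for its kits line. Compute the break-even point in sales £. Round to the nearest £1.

£21,239,677

CM per unit = £471.72 − £208.53 = £263.19; CM ratio = £263.19 / £471.72 = 0.5579.
Break-even sales = FC ÷ CM ratio = £11,850,400 × £471.72 / £263.19 = £21,239,677.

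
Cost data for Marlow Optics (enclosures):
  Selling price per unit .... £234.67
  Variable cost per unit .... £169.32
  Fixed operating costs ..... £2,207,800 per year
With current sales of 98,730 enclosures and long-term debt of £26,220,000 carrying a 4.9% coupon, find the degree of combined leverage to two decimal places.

Total contribution margin = 98,730 × £65.35 = £6,452,005.50.
Subtracting fixed costs: EBIT = £6,452,005.50 − £2,207,800 = £4,244,205.50. Interest = £1,284,780.00, so EBIT − I = £2,959,425.50.
Degree of total leverage = total CM / (EBIT − interest) = £6,452,005.50 / £2,959,425.50 = 2.1802.

2.18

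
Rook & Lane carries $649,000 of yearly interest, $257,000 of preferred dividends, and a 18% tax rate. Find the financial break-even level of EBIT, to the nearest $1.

Grossing the preferred dividend up to pre-tax terms: $257,000 / (1 − 0.18) = $313,414.63.
EPS = 0 when EBIT covers interest plus the pre-tax preferred burden: $649,000 + $313,414.63 = $962,414.63.

$962,415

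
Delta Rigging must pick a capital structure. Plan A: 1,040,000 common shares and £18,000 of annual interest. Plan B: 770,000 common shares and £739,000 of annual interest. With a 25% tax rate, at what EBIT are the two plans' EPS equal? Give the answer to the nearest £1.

At indifference, (EBIT − 18,000)(1 − t)/1,040,000 = (EBIT − 739,000)(1 − t)/770,000.
The (1 − t) factor cancels: (EBIT − 18,000) × 770,000 = (EBIT − 739,000) × 1,040,000.
Solving, EBIT = (739,000·1,040,000 − 18,000·770,000) / (1,040,000 − 770,000) = 754,700,000,000 / 270,000 = 2,795,185.19.

£2,795,185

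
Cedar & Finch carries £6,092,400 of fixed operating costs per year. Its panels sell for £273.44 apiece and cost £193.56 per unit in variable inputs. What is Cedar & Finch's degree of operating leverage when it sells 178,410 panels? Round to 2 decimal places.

1.75

Total contribution margin = 178,410 × £79.88 = £14,251,390.80.
Operating income = contribution − fixed costs = £14,251,390.80 − £6,092,400 = £8,158,990.80.
DOL = contribution ÷ EBIT = £14,251,390.80 ÷ £8,158,990.80 = 1.7467.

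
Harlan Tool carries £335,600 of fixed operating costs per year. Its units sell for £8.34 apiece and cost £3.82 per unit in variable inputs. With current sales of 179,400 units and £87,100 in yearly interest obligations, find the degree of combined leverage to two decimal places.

Total contribution margin = 179,400 × £4.52 = £810,888.00.
Operating income = contribution − fixed costs = £810,888.00 − £335,600 = £475,288.00. Interest = £87,100.00.
DOL = £810,888.00 ÷ £475,288.00 = 1.7061; DFL = £475,288.00 ÷ £388,188.00 = 1.2244.
Combined leverage = 1.7061 × 1.2244 = 2.0889.

2.09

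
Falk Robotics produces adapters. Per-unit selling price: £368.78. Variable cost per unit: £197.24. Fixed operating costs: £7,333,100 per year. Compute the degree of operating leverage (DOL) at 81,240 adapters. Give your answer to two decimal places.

Contribution at this volume is 81,240 × £171.54 = £13,935,909.60.
Operating income = contribution − fixed costs = £13,935,909.60 − £7,333,100 = £6,602,809.60.
DOL = contribution ÷ EBIT = £13,935,909.60 ÷ £6,602,809.60 = 2.1106.

2.11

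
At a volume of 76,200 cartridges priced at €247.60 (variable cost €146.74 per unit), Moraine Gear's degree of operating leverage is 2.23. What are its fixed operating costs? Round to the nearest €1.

€4,239,105

At 76,200 units, contribution = 76,200 × €100.86 = €7,685,532.00.
Since DOL = CM ÷ EBIT, EBIT = €7,685,532.00 ÷ 2.23 = €3,446,426.91.
Fixed costs = CM − EBIT = €7,685,532.00 − €3,446,426.91 = €4,239,105.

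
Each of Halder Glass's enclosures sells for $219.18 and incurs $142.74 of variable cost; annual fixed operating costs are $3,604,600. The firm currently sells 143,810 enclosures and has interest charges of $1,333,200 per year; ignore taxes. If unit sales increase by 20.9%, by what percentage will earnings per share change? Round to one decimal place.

+37.9%

Contribution at this volume is 143,810 × $76.44 = $10,992,836.40.
Subtracting fixed costs: EBIT = $10,992,836.40 − $3,604,600 = $7,388,236.40.
After interest of $1,333,200.00, pre-tax earnings = $6,055,036.40.
DCL = total CM / (EBIT − I) = $10,992,836.40 / $6,055,036.40 = 1.8155.
EPS therefore changes by 1.8155 × (+20.9%) = +37.9%.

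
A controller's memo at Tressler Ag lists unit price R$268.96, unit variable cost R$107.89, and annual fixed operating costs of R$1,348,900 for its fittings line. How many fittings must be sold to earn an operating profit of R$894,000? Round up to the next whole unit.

13,926 fittings

Contribution margin per unit = R$268.96 − R$107.89 = R$161.07.
Required volume = (fixed costs + target profit) ÷ CM = (R$1,348,900 + R$894,000) ÷ R$161.07 = 13,925.00, so 13,926 fittings.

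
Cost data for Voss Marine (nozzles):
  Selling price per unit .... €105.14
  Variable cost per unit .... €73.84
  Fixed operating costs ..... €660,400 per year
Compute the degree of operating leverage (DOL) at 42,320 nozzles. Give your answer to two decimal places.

Total contribution margin = 42,320 × €31.30 = €1,324,616.00.
EBIT = €1,324,616.00 − €660,400 = €664,216.00.
DOL = contribution ÷ EBIT = €1,324,616.00 ÷ €664,216.00 = 1.9943.

1.99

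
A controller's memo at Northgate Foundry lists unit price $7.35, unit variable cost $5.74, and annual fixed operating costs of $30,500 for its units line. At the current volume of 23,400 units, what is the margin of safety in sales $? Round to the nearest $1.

Each unit contributes $7.35 − $5.74 = $1.61. Break-even units = $30,500 ÷ $1.61 = 18,944.10; break-even revenue = 18,944.10 × $7.35 = $139,239.13.
Current sales = 23,400 × $7.35 = $171,990.00.
Margin of safety = $171,990.00 − $139,239.13 = $32,751.

$32,751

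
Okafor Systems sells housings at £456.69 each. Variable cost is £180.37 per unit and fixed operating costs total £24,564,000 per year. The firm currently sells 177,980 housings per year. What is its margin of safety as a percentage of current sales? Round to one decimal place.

Contribution margin per unit = £456.69 − £180.37 = £276.32. Break-even units = £24,564,000 ÷ £276.32 = 88,896.93; break-even revenue = 88,896.93 × £456.69 = £40,598,339.46.
Actual sales revenue = 177,980 × £456.69 = £81,281,686.20.
Margin of safety = (£81,281,686.20 − £40,598,339.46) ÷ £81,281,686.20 = 50.1%.

50.1%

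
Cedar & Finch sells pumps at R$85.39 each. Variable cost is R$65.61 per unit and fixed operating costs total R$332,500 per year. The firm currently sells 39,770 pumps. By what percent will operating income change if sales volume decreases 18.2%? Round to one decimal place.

-31.5%

At 39,770 units, contribution = 39,770 × R$19.78 = R$786,650.60.
EBIT = R$786,650.60 − R$332,500 = R$454,150.60.
Degree of operating leverage = R$786,650.60 / R$454,150.60 = 1.7321.
Operating income changes by 1.7321 × -18.2% = -31.5%.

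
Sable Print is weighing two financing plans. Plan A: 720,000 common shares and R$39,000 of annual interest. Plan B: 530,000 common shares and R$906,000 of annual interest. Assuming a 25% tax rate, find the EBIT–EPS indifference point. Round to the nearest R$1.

Set EPS_A = EPS_B: (EBIT − R$39,000)(1 − 0.25) ÷ 720,000 = (EBIT − R$906,000)(1 − 0.25) ÷ 530,000.
Cancelling (1 − t) and cross-multiplying: 530,000·(EBIT − 39,000) = 720,000·(EBIT − 906,000).
EBIT × (720,000 − 530,000) = 906,000 × 720,000 − 39,000 × 530,000 = 631,650,000,000, so EBIT = 631,650,000,000 ÷ 190,000 = 3,324,473.68.

R$3,324,474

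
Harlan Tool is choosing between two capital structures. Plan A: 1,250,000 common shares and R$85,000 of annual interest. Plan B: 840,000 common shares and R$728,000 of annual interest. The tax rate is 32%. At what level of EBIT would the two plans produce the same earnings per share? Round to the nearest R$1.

R$2,045,366

Set EPS_A = EPS_B: (EBIT − R$85,000)(1 − 0.32) ÷ 1,250,000 = (EBIT − R$728,000)(1 − 0.32) ÷ 840,000.
The (1 − t) factor cancels: (EBIT − 85,000) × 840,000 = (EBIT − 728,000) × 1,250,000.
EBIT × (1,250,000 − 840,000) = 728,000 × 1,250,000 − 85,000 × 840,000 = 838,600,000,000, so EBIT = 838,600,000,000 ÷ 410,000 = 2,045,365.85.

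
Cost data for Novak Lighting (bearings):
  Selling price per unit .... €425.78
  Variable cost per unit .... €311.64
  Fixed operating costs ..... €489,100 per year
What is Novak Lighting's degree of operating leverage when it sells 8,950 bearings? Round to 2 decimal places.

1.92

Contribution at this volume is 8,950 × €114.14 = €1,021,553.00.
EBIT = €1,021,553.00 − €489,100 = €532,453.00.
So DOL = total CM / EBIT = €1,021,553.00 / €532,453.00 = 1.9186.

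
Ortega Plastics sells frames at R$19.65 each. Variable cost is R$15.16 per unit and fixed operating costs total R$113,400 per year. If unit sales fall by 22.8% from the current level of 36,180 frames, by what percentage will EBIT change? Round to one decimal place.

-75.5%

Contribution at this volume is 36,180 × R$4.49 = R$162,448.20.
Operating income = contribution − fixed costs = R$162,448.20 − R$113,400 = R$49,048.20.
Degree of operating leverage = R$162,448.20 / R$49,048.20 = 3.3120.
So EBIT moves 3.3120 × (-22.8%) = -75.5%.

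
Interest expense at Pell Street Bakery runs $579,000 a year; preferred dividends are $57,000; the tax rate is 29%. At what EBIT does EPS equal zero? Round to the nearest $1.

Preferred dividends are paid after tax, so their pre-tax equivalent is $57,000 ÷ (1 − 0.29) = $80,281.69.
EPS = 0 when EBIT covers interest plus the pre-tax preferred burden: $579,000 + $80,281.69 = $659,281.69.

$659,282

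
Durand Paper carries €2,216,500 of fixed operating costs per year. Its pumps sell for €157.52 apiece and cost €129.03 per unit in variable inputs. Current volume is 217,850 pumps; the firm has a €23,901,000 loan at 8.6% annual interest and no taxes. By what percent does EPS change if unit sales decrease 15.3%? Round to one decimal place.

At 217,850 units, contribution = 217,850 × €28.49 = €6,206,546.50.
Subtracting fixed costs: EBIT = €6,206,546.50 − €2,216,500 = €3,990,046.50.
After interest of €2,055,486.00, pre-tax earnings = €1,934,560.50.
Degree of combined leverage = contribution ÷ (EBIT − I) = €6,206,546.50 ÷ €1,934,560.50 = 3.2082.
%ΔEPS = DCL × %ΔSales = 3.2082 × -15.3% = -49.1%.

-49.1%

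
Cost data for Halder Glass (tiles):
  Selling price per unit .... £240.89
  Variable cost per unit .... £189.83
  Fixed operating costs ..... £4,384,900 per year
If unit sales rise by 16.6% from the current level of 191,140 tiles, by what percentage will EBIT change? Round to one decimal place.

+30.1%

Contribution at this volume is 191,140 × £51.06 = £9,759,608.40.
Operating income = contribution − fixed costs = £9,759,608.40 − £4,384,900 = £5,374,708.40.
DOL = contribution ÷ EBIT = £9,759,608.40 ÷ £5,374,708.40 = 1.8158.
So EBIT moves 1.8158 × (+16.6%) = +30.1%.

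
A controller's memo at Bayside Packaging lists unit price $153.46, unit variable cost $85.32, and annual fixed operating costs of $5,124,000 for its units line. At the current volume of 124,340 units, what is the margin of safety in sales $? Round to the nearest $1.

$7,541,313

Each unit contributes $153.46 − $85.32 = $68.14. Break-even units = $5,124,000 ÷ $68.14 = 75,198.12; break-even revenue = 75,198.12 × $153.46 = $11,539,903.73.
Actual sales revenue = 124,340 × $153.46 = $19,081,216.40.
Margin of safety = $19,081,216.40 − $11,539,903.73 = $7,541,313.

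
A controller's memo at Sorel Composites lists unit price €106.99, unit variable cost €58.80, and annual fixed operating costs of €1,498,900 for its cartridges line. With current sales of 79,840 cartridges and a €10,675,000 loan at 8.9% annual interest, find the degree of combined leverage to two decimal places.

Total contribution margin = 79,840 × €48.19 = €3,847,489.60.
EBIT = €3,847,489.60 − €1,498,900 = €2,348,589.60. Interest = €950,075.00.
DOL = €3,847,489.60 ÷ €2,348,589.60 = 1.6382; DFL = €2,348,589.60 ÷ €1,398,514.60 = 1.6793.
DCL = DOL × DFL = 1.6382 × 1.6793 = 2.7510.

2.75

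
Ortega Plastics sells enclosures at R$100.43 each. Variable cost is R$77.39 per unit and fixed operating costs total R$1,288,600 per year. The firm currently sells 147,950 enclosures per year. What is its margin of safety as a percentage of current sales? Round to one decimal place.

62.2%

Unit CM = price − variable cost = R$100.43 − R$77.39 = R$23.04. Break-even units = R$1,288,600 ÷ R$23.04 = 55,928.82; break-even revenue = 55,928.82 × R$100.43 = R$5,616,931.34.
Actual sales revenue = 147,950 × R$100.43 = R$14,858,618.50.
Margin of safety = (R$14,858,618.50 − R$5,616,931.34) ÷ R$14,858,618.50 = 62.2%.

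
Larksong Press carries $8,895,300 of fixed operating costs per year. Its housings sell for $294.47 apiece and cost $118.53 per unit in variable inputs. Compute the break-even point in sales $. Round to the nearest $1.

$14,888,024

Contribution margin per unit = $294.47 − $118.53 = $175.94, a CM ratio of $175.94 ÷ $294.47 = 0.5975.
Break-even revenue = fixed costs × price ÷ CM = $8,895,300 × $294.47 ÷ $175.94 = $14,888,024.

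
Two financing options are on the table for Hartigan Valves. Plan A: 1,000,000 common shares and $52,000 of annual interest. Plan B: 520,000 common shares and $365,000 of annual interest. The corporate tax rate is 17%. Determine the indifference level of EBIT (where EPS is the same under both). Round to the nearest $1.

$704,083

Set EPS_A = EPS_B: (EBIT − $52,000)(1 − 0.17) ÷ 1,000,000 = (EBIT − $365,000)(1 − 0.17) ÷ 520,000.
The (1 − t) factor cancels: (EBIT − 52,000) × 520,000 = (EBIT − 365,000) × 1,000,000.
EBIT × (1,000,000 − 520,000) = 365,000 × 1,000,000 − 52,000 × 520,000 = 337,960,000,000, so EBIT = 337,960,000,000 ÷ 480,000 = 704,083.33.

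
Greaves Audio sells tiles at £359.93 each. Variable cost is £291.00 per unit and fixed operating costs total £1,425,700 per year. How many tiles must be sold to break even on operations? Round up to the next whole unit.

Unit CM = price − variable cost = £359.93 − £291.00 = £68.93.
Units to break even: £1,425,700 ÷ £68.93 = 20,683.30, rounded up to 20,684.

20,684 tiles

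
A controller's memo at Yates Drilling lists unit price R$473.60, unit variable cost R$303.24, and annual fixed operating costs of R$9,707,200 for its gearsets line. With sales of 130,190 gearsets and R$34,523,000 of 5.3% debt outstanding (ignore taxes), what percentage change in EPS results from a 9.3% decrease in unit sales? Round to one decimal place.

Total contribution margin = 130,190 × R$170.36 = R$22,179,168.40.
Subtracting fixed costs: EBIT = R$22,179,168.40 − R$9,707,200 = R$12,471,968.40.
Interest = R$1,829,719.00, so EBIT − I = R$10,642,249.40.
DCL = total CM / (EBIT − I) = R$22,179,168.40 / R$10,642,249.40 = 2.0841.
%ΔEPS = DCL × %ΔSales = 2.0841 × -9.3% = -19.4%.

-19.4%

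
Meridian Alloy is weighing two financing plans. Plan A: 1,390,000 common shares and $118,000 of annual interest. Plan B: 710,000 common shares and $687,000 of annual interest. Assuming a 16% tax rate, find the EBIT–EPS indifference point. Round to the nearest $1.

$1,281,103

Set EPS_A = EPS_B: (EBIT − $118,000)(1 − 0.16) ÷ 1,390,000 = (EBIT − $687,000)(1 − 0.16) ÷ 710,000.
Cancelling (1 − t) and cross-multiplying: 710,000·(EBIT − 118,000) = 1,390,000·(EBIT − 687,000).
EBIT × (1,390,000 − 710,000) = 687,000 × 1,390,000 − 118,000 × 710,000 = 871,150,000,000, so EBIT = 871,150,000,000 ÷ 680,000 = 1,281,102.94.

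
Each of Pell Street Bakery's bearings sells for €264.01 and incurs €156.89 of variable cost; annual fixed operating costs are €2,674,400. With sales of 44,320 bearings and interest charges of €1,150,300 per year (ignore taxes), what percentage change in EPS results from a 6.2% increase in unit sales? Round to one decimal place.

+31.9%

Total contribution margin = 44,320 × €107.12 = €4,747,558.40.
EBIT = €4,747,558.40 − €2,674,400 = €2,073,158.40.
Interest = €1,150,300.00, so EBIT − I = €922,858.40.
DCL = total CM / (EBIT − I) = €4,747,558.40 / €922,858.40 = 5.1444.
EPS therefore changes by 5.1444 × (+6.2%) = +31.9%.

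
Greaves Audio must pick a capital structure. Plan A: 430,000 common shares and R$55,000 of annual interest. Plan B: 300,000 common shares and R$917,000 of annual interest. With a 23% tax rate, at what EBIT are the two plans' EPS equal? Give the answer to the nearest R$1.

R$2,906,231

Set EPS_A = EPS_B: (EBIT − R$55,000)(1 − 0.23) ÷ 430,000 = (EBIT − R$917,000)(1 − 0.23) ÷ 300,000.
The (1 − t) factor cancels: (EBIT − 55,000) × 300,000 = (EBIT − 917,000) × 430,000.
EBIT × (430,000 − 300,000) = 917,000 × 430,000 − 55,000 × 300,000 = 377,810,000,000, so EBIT = 377,810,000,000 ÷ 130,000 = 2,906,230.77.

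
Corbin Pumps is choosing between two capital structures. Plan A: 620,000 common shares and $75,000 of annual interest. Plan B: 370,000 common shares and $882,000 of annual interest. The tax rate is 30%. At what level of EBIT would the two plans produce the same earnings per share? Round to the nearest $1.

$2,076,360

Set EPS_A = EPS_B: (EBIT − $75,000)(1 − 0.30) ÷ 620,000 = (EBIT − $882,000)(1 − 0.30) ÷ 370,000.
Cancelling (1 − t) and cross-multiplying: 370,000·(EBIT − 75,000) = 620,000·(EBIT − 882,000).
Solving, EBIT = (882,000·620,000 − 75,000·370,000) / (620,000 − 370,000) = 519,090,000,000 / 250,000 = 2,076,360.00.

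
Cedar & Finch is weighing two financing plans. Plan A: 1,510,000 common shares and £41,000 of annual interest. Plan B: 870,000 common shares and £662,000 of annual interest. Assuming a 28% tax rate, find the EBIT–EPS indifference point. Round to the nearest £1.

£1,506,172

Set EPS_A = EPS_B: (EBIT − £41,000)(1 − 0.28) ÷ 1,510,000 = (EBIT − £662,000)(1 − 0.28) ÷ 870,000.
Cancelling (1 − t) and cross-multiplying: 870,000·(EBIT − 41,000) = 1,510,000·(EBIT − 662,000).
EBIT × (1,510,000 − 870,000) = 662,000 × 1,510,000 − 41,000 × 870,000 = 963,950,000,000, so EBIT = 963,950,000,000 ÷ 640,000 = 1,506,171.88.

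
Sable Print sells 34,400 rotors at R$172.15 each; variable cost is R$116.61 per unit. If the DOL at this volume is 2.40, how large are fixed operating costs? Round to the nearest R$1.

R$1,114,503

At 34,400 units, contribution = 34,400 × R$55.54 = R$1,910,576.00.
DOL = contribution / EBIT, so EBIT = R$1,910,576.00 / 2.40 = R$796,073.33.
Fixed costs = CM − EBIT = R$1,910,576.00 − R$796,073.33 = R$1,114,503.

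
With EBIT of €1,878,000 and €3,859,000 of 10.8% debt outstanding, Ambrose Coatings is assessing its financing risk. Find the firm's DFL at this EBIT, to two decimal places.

1.29

Annual interest charges come to €416,772.00.
DFL = EBIT ÷ (EBIT − I) = €1,878,000 ÷ (€1,878,000 − €416,772.00) = €1,878,000 ÷ €1,461,228.00 = 1.2852.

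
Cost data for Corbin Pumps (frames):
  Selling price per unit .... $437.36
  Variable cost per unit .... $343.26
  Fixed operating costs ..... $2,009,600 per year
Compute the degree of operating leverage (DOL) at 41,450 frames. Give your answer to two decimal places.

2.06

Contribution at this volume is 41,450 × $94.10 = $3,900,445.00.
Operating income = contribution − fixed costs = $3,900,445.00 − $2,009,600 = $1,890,845.00.
Degree of operating leverage = $3,900,445.00 / $1,890,845.00 = 2.0628.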